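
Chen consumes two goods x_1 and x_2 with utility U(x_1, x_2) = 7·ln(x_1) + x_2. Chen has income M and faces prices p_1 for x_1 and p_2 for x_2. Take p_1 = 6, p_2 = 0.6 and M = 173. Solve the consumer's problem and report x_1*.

MU_x_1 = 7/x_1, MU_x_2 = 1. Tangency: 7/x_1 = p_1/p_2.
So x_1*(p_1,p_2) = 7·p_2/p_1, independent of income; and x_2* = (M − 7·p_2)/p_2.
At the given prices: x_1* = 7·0.6/6 = 0.7.

x_1* = 0.7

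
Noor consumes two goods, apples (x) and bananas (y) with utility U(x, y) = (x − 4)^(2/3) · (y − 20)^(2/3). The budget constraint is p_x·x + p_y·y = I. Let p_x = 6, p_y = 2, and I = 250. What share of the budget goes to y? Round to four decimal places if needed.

share on y = 0.532

MRS = (y−20)/(x−4). Tangency with p_x/p_y gives y−20 = (p_x/p_y)·(x−4).
Substituting into the budget: x* = 4 + 0.5·(I − 4·p_x − 20·p_y)/p_x, and y* = 20 + 0.5·(…)/p_y.
Discretionary income = 250 − 4·6 − 20·2 = 186; x* = 4 + 0.5·186/6 = 19.5; y* = 20 + 0.5·186/2 = 66.5.
Expenditure on y: 2·66.5 = 133; share = 0.532.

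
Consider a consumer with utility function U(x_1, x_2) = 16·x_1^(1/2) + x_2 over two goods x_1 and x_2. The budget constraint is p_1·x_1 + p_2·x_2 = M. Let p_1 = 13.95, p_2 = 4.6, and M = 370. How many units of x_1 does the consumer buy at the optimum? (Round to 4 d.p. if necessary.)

Utility is quasi-linear in x_2; the FOC for x_1 is 8/√x_1 = p_1/p_2.
Thus x_1* = (8·p_2/p_1)² — independent of M — with the rest of income spent on x_2.
Plugging in: x_1* = (8·4.6/13.95)² = 6.959.

x_1* = 6.959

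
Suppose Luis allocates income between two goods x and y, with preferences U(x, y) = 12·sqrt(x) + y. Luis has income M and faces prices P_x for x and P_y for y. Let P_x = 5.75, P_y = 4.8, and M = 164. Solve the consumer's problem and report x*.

x* = 25.087

MU_x = 6/√x, MU_y = 1. Tangency: 6/√x = P_x/P_y.
Thus x* = (6·P_y/P_x)² — independent of M — with the rest of income spent on y.
Plugging in: x* = (6·4.8/5.75)² = 25.087.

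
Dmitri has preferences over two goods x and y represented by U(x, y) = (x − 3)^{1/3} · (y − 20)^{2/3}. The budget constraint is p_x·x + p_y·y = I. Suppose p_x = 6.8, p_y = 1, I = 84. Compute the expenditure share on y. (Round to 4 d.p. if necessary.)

share on y = 0.5841

Let x' = x−3, y' = y−20. MRS = (1/2)·y'/x' = p_x/p_y.
After buying the subsistence bundle (3, 20), a share 1/3 of the remaining income goes to x: x* = 3 + 1/3·(I − 3p_x − 20p_y)/p_x.
Discretionary income = 84 − 3·6.8 − 20·1 = 43.6; x* = 3 + 1/3·43.6/6.8 = 5.1373; y* = 20 + 2/3·43.6/1 = 49.0667.
Expenditure on y: 1·49.0667 = 49.0667; share = 0.5841.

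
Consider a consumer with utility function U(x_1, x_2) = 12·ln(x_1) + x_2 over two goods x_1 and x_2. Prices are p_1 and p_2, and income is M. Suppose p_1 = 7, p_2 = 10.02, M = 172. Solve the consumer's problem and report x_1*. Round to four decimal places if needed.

x_1* = 17.1771

Set MRS = p_1/p_2: (12/x_1)/1 = p_1/p_2.
So x_1*(p_1,p_2) = 12·p_2/p_1, independent of income; and x_2* = (M − 12·p_2)/p_2.
At the given prices: x_1* = 12·10.02/7 = 17.1771.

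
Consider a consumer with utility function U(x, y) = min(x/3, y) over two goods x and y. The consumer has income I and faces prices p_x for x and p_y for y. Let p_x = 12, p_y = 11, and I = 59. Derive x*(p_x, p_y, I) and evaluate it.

x* = 3.766

Demand: x*(p_x,p_y,I) = 3·I/(3·p_x + p_y), y* = I/(3·p_x + p_y).
Here 3·12 + 11 = 47, giving x* = 3.766.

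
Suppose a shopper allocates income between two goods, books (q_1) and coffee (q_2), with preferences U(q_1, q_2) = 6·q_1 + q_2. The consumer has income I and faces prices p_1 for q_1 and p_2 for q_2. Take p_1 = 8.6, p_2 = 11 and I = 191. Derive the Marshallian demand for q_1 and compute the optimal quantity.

Linear utility — the consumer picks whichever good has higher MU/price: 6/8.6 = 0.6977 vs 1/11 = 0.0909.
q_1 gives more utility per dollar, so spend all income on q_1: q_1* = I/p_1, q_2* = 0.
Numerically: q_1* = 22.2093, q_2* = 0.

q_1* = 22.2093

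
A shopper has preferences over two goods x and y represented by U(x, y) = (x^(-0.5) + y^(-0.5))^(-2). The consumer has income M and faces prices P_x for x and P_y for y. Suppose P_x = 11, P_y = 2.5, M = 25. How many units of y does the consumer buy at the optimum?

MU_x ∝ x^(-1.5), MU_y ∝ y^(-1.5), so MRS = (y/x)^(1.5) = P_x/P_y.
Solve for the ratio: y/x = [P_x/P_y]^(2/3).
Substitute y = (y/x)·x into the budget: x* = M/(P_x + P_y·(y/x)).
Numerically y/x = 2.685149, so x* = 25/(11 + 2.5·2.685149) = 1.4114 and y* = 2.685149·1.4114 = 3.7898.

y* = 3.7898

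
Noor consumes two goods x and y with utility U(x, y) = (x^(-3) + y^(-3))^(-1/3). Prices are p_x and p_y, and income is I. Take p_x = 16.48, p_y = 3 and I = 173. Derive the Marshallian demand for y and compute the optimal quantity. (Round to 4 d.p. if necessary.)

MRS = MU_x/MU_y = (y/x)^(4). Set equal to p_x/p_y.
Hence y/x = (p_x/p_y)^(1/(4)), i.e. raised to the 0.25 power.
With the ratio pinned down, the budget gives x* = I/(p_x + p_y·(y/x)) and y* = (y/x)·x*.
Numerically y/x = 1.530943, so x* = 173/(16.48 + 3·1.530943) = 8.2096 and y* = 1.530943·8.2096 = 12.5685.

y* = 12.5685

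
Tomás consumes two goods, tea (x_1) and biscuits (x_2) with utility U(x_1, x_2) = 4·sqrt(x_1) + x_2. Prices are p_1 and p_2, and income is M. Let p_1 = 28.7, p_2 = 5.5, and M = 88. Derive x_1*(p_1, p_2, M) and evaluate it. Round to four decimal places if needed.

x_1* = 0.1469

Set MRS = p_1/p_2: 2·x_1^(−1/2) = p_1/p_2.
Solve: √x_1 = 2·p_2/p_1, so x_1*(p_1,p_2) = (2·p_2/p_1)², and x_2* = (M − p_1·x_1*)/p_2.
Plugging in: x_1* = (2·5.5/28.7)² = 0.1469.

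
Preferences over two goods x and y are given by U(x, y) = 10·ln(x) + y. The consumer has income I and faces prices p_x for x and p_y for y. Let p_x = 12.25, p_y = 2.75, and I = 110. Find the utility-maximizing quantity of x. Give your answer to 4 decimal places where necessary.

x* = 2.2449

Set MRS = p_x/p_y: (10/x)/1 = p_x/p_y.
So x*(p_x,p_y) = 10·p_y/p_x, independent of income; and y* = (I − 10·p_y)/p_y.
At the given prices: x* = 10·2.75/12.25 = 2.2449.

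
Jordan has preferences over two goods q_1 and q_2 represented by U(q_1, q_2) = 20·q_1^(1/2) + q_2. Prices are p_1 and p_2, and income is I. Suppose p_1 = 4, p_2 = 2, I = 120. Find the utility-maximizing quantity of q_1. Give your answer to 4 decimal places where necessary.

Utility is quasi-linear in q_2; the FOC for q_1 is 10/√q_1 = p_1/p_2.
Thus q_1* = (10·p_2/p_1)² — independent of I — with the rest of income spent on q_2.
Plugging in: q_1* = (10·2/4)² = 25.

q_1* = 25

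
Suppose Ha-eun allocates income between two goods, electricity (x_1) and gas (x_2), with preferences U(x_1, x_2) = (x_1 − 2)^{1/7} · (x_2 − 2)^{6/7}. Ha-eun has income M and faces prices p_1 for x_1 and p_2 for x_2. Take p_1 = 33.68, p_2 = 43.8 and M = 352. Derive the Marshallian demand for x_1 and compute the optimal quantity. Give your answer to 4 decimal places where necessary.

This is Cobb-Douglas in (x_1−2, x_2−2): tangency gives 1/7·p_2·(x_2−2) = 6/7·p_1·(x_1−2).
After buying the subsistence bundle (2, 2), a share 1/7 of the remaining income goes to x_1: x_1* = 2 + 1/7·(M − 2p_1 − 2p_2)/p_1.
Discretionary income = 352 − 2·33.68 − 2·43.8 = 197.04; x_1* = 2 + 1/7·197.04/33.68 = 2.8358.

x_1* = 2.8358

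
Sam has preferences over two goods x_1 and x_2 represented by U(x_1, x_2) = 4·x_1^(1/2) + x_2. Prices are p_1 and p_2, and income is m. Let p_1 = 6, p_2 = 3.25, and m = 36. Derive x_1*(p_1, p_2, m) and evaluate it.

Set MRS = p_1/p_2: 2·x_1^(−1/2) = p_1/p_2.
Solve: √x_1 = 2·p_2/p_1, so x_1*(p_1,p_2) = (2·p_2/p_1)², and x_2* = (m − p_1·x_1*)/p_2.
Plugging in: x_1* = (2·3.25/6)² = 1.1736.

x_1* = 1.1736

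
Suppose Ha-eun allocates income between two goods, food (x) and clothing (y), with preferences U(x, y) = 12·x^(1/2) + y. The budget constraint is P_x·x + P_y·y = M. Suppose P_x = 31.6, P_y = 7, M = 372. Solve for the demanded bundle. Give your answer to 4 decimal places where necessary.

MU_x = 6/√x, MU_y = 1. Tangency: 6/√x = P_x/P_y.
Thus x* = (6·P_y/P_x)² — independent of M — with the rest of income spent on y.
Plugging in: x* = (6·7/31.6)² = 1.7665, y* = 45.1682.

x* = 1.7665, y* = 45.1682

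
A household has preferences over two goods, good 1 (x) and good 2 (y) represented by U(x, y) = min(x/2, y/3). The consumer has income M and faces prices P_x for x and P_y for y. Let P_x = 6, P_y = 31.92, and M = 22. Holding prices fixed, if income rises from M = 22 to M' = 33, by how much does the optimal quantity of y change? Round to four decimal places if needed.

Δy* = 0.3062

Leontief preferences: the optimum is at the kink where x/2 = y/3, i.e. y = (3/2)·x.
Budget: P_x·x + P_y·(3/2)·x = M, so (2·P_x + 3·P_y)·x = 2·M.
Demand: x*(P_x,P_y,M) = 2·M/(2·P_x + 3·P_y), y* = 3·M/(2·P_x + 3·P_y).
Here 2·6 + 3·31.92 = 107.76, giving y* = 0.6125.
At M' = 33: y* = 0.9187. Change: 0.9187 − 0.6125 = 0.3062.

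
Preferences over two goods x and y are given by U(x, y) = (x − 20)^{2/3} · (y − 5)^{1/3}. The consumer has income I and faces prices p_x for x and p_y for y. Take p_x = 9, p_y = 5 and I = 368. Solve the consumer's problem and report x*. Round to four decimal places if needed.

MRS = 2·(y−5)/(x−20). Tangency with p_x/p_y gives y−5 = (1/2)·(p_x/p_y)·(x−20).
After buying the subsistence bundle (20, 5), a share 2/3 of the remaining income goes to x: x* = 20 + 2/3·(I − 20p_x − 5p_y)/p_x.
Discretionary income = 368 − 20·9 − 5·5 = 163; x* = 20 + 2/3·163/9 = 32.0741.

x* = 32.0741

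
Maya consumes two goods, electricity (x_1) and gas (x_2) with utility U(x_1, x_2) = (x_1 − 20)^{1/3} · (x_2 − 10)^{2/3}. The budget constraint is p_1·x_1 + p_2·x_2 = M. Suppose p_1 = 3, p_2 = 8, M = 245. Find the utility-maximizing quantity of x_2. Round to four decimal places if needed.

x_2* = 18.75

Let x_1' = x_1−20, x_2' = x_2−10. MRS = (1/2)·x_2'/x_1' = p_1/p_2.
Substituting into the budget: x_1* = 20 + 1/3·(M − 20·p_1 − 10·p_2)/p_1, and x_2* = 10 + 2/3·(…)/p_2.
Discretionary income = 245 − 20·3 − 10·8 = 105; x_2* = 10 + 2/3·105/8 = 18.75.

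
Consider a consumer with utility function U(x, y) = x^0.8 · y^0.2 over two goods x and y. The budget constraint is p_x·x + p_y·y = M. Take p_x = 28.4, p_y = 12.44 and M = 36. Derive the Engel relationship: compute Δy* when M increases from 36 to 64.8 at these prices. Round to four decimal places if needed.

Δy* = 0.463

MU_x/MU_y = (0.8·y)/(0.2·x); tangency sets this equal to p_x/p_y.
So 0.8·p_y·y = 0.2·p_x·x; combined with the budget, a share 0.8 of income goes to x.
Demand: x*(p_x,p_y,M) = 0.8·M/p_x and y* = 0.2·M/p_y.
At p_x=28.4, p_y=12.44, M=36: y* = 0.2·36/12.44 = 0.5788.
At M' = 64.8: y* = 1.0418. Change: 1.0418 − 0.5788 = 0.463.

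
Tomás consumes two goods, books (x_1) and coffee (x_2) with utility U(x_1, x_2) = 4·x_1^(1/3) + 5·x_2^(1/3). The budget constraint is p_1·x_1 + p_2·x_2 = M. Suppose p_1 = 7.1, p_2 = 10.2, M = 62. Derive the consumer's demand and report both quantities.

x_1* = 4.0316, x_2* = 3.2721

Substitute x_2 = (x_2/x_1)·x_1 into the budget: x_1* = M/(p_1 + p_2·(x_2/x_1)).
Numerically x_2/x_1 = 0.811619, so x_1* = 62/(7.1 + 10.2·0.811619) = 4.0316 and x_2* = 0.811619·4.0316 = 3.2721.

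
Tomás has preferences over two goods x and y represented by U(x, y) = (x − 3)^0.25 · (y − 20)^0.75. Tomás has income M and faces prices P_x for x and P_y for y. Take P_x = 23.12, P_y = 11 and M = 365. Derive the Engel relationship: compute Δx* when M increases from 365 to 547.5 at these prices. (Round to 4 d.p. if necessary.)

Δx* = 1.9734

MRS = (1/3)·(y−20)/(x−3). Tangency with P_x/P_y gives y−20 = 3·(P_x/P_y)·(x−3).
Substituting into the budget: x* = 3 + 0.25·(M − 3·P_x − 20·P_y)/P_x, and y* = 20 + 0.75·(…)/P_y.
Discretionary income = 365 − 3·23.12 − 20·11 = 75.64; x* = 3 + 0.25·75.64/23.12 = 3.8179.
At M' = 547.5: x* = 5.7913. Change: 5.7913 − 3.8179 = 1.9734.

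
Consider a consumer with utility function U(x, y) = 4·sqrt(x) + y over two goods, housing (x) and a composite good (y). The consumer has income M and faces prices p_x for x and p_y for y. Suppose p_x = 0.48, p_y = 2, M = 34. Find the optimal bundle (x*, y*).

Utility is quasi-linear in y; the FOC for x is 2/√x = p_x/p_y.
Thus x* = (2·p_y/p_x)² — independent of M — with the rest of income spent on y.
Plugging in: x* = (2·2/0.48)² = 69.4444, y* = 0.3333.

x* = 69.4444, y* = 0.3333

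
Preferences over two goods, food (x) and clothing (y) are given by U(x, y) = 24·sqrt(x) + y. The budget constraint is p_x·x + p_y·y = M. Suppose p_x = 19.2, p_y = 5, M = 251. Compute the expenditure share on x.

Utility is quasi-linear in y; the FOC for x is 12/√x = p_x/p_y.
Thus x* = (12·p_y/p_x)² — independent of M — with the rest of income spent on y.
Plugging in: x* = (12·5/19.2)² = 9.7656, y* = 12.7.
Expenditure on x: 19.2·9.7656 = 187.5; share = 0.747.

share on x = 0.747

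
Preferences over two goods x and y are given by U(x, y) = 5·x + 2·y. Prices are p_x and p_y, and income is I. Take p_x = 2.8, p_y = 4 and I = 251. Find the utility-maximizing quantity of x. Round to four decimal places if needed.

x* = 89.6429

Linear utility — the consumer picks whichever good has higher MU/price: 5/2.8 = 1.7857 vs 2/4 = 0.5.
x gives more utility per dollar, so spend all income on x: x* = I/p_x, y* = 0.
Numerically: x* = 89.6429, y* = 0.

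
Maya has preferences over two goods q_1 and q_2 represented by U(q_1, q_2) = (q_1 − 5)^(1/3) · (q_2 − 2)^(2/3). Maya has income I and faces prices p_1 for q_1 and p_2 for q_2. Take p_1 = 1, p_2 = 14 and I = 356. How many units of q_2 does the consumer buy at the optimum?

q_2* = 17.381

This is Cobb-Douglas in (q_1−5, q_2−2): tangency gives 1/3·p_2·(q_2−2) = 2/3·p_1·(q_1−5).
After buying the subsistence bundle (5, 2), a share 1/3 of the remaining income goes to q_1: q_1* = 5 + 1/3·(I − 5p_1 − 2p_2)/p_1.
Discretionary income = 356 − 5·1 − 2·14 = 323; q_2* = 2 + 2/3·323/14 = 17.381.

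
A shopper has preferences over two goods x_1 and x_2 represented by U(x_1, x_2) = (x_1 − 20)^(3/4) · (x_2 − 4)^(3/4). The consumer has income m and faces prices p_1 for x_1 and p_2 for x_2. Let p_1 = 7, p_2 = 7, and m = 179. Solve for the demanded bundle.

Let x_1' = x_1−20, x_2' = x_2−4. MRS = x_2'/x_1' = p_1/p_2.
After buying the subsistence bundle (20, 4), a share 0.5 of the remaining income goes to x_1: x_1* = 20 + 0.5·(m − 20p_1 − 4p_2)/p_1.
Discretionary income = 179 − 20·7 − 4·7 = 11; x_1* = 20 + 0.5·11/7 = 20.7857; x_2* = 4 + 0.5·11/7 = 4.7857.

x_1* = 20.7857, x_2* = 4.7857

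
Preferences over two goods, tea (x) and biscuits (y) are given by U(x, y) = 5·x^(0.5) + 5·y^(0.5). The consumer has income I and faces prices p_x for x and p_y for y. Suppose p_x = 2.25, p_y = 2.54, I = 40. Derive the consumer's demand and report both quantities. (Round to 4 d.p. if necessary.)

x* = 9.427, y* = 7.3973

MU_x ∝ 5·x^(-0.5), MU_y ∝ 5·y^(-0.5), so MRS = (y/x)^(0.5) = p_x/p_y.
Solve for the ratio: y/x = [p_x/p_y]^(2).
Substitute y = (y/x)·x into the budget: x* = I/(p_x + p_y·(y/x)).
Numerically y/x = 0.784689, so x* = 40/(2.25 + 2.54·0.784689) = 9.427 and y* = 0.784689·9.427 = 7.3973.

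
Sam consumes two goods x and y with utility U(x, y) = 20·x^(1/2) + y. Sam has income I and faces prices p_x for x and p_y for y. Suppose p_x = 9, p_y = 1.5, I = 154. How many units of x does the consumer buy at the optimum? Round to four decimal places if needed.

x* = 2.7778

MU_x = 10/√x, MU_y = 1. Tangency: 10/√x = p_x/p_y.
Thus x* = (10·p_y/p_x)² — independent of I — with the rest of income spent on y.
Plugging in: x* = (10·1.5/9)² = 2.7778.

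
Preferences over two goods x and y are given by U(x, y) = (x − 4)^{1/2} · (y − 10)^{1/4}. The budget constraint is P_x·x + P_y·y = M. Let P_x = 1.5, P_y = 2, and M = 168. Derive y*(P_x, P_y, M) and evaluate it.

MRS = 2·(y−10)/(x−4). Tangency with P_x/P_y gives y−10 = (1/2)·(P_x/P_y)·(x−4).
Substituting into the budget: x* = 4 + 2/3·(M − 4·P_x − 10·P_y)/P_x, and y* = 10 + 1/3·(…)/P_y.
Discretionary income = 168 − 4·1.5 − 10·2 = 142; y* = 10 + 1/3·142/2 = 33.6667.

y* = 33.6667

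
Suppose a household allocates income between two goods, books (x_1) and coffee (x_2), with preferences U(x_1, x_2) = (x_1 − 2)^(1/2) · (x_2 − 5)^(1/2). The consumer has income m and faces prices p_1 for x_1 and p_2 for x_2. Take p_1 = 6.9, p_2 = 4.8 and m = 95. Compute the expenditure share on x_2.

MRS = (x_2−5)/(x_1−2). Tangency with p_1/p_2 gives x_2−5 = (p_1/p_2)·(x_1−2).
Substituting into the budget: x_1* = 2 + 0.5·(m − 2·p_1 − 5·p_2)/p_1, and x_2* = 5 + 0.5·(…)/p_2.
Discretionary income = 95 − 2·6.9 − 5·4.8 = 57.2; x_1* = 2 + 0.5·57.2/6.9 = 6.1449; x_2* = 5 + 0.5·57.2/4.8 = 10.9583.
Expenditure on x_2: 4.8·10.9583 = 52.6; share = 0.5537.

share on x_2 = 0.5537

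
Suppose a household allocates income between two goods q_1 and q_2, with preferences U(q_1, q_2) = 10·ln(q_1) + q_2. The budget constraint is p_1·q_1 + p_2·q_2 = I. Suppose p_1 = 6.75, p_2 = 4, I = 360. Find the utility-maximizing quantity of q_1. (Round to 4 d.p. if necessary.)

q_1* = 5.9259

MU_q_1 = 10/q_1, MU_q_2 = 1. Tangency: 10/q_1 = p_1/p_2.
So q_1*(p_1,p_2) = 10·p_2/p_1, independent of income; and q_2* = (I − 10·p_2)/p_2.
At the given prices: q_1* = 10·4/6.75 = 5.9259.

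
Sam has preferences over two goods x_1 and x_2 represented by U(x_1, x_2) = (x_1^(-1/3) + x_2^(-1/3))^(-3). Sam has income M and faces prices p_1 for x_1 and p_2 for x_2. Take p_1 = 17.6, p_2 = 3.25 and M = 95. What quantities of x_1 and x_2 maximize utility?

From the CES first-order condition, (x_2/x_1)^(4/3) = p_1/p_2.
Solve for the ratio: x_2/x_1 = [p_1/p_2]^(0.75).
With the ratio pinned down, the budget gives x_1* = M/(p_1 + p_2·(x_2/x_1)) and x_2* = (x_2/x_1)·x_1*.
Numerically x_2/x_1 = 3.549948, so x_1* = 95/(17.6 + 3.25·3.549948) = 3.2604 and x_2* = 3.549948·3.2604 = 11.5743.

x_1* = 3.2604, x_2* = 11.5743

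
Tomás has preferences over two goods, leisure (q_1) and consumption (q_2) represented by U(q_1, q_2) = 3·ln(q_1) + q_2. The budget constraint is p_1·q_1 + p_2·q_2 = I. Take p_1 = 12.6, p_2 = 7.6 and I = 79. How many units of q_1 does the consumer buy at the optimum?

MU_q_1 = 3/q_1, MU_q_2 = 1. Tangency: 3/q_1 = p_1/p_2.
So q_1*(p_1,p_2) = 3·p_2/p_1, independent of income; and q_2* = (I − 3·p_2)/p_2.
At the given prices: q_1* = 3·7.6/12.6 = 1.8095.

q_1* = 1.8095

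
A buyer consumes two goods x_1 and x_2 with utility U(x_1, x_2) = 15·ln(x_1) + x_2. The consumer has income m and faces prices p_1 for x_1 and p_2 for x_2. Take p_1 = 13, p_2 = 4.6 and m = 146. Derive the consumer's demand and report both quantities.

MU_x_1 = 15/x_1, MU_x_2 = 1. Tangency: 15/x_1 = p_1/p_2.
So x_1*(p_1,p_2) = 15·p_2/p_1, independent of income; and x_2* = (m − 15·p_2)/p_2.
At the given prices: x_1* = 15·4.6/13 = 5.3077, and x_2* = 16.7391.

x_1* = 5.3077, x_2* = 16.7391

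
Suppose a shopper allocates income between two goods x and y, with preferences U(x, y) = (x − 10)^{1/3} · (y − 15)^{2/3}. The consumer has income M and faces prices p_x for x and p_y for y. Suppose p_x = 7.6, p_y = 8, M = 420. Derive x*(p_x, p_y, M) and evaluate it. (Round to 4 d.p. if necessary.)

Let x' = x−10, y' = y−15. MRS = (1/2)·y'/x' = p_x/p_y.
Substituting into the budget: x* = 10 + 1/3·(M − 10·p_x − 15·p_y)/p_x, and y* = 15 + 2/3·(…)/p_y.
Discretionary income = 420 − 10·7.6 − 15·8 = 224; x* = 10 + 1/3·224/7.6 = 19.8246.

x* = 19.8246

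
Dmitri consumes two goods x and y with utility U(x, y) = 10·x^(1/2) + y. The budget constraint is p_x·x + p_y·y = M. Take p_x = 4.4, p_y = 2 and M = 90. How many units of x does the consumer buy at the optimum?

MU_x = 5/√x, MU_y = 1. Tangency: 5/√x = p_x/p_y.
Solve: √x = 5·p_y/p_x, so x*(p_x,p_y) = (5·p_y/p_x)², and y* = (M − p_x·x*)/p_y.
Plugging in: x* = (5·2/4.4)² = 5.1653.

x* = 5.1653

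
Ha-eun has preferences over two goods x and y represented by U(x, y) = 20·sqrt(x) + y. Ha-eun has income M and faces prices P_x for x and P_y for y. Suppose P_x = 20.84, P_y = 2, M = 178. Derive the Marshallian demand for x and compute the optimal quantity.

Utility is quasi-linear in y; the FOC for x is 10/√x = P_x/P_y.
Thus x* = (10·P_y/P_x)² — independent of M — with the rest of income spent on y.
Plugging in: x* = (10·2/20.84)² = 0.921.

x* = 0.921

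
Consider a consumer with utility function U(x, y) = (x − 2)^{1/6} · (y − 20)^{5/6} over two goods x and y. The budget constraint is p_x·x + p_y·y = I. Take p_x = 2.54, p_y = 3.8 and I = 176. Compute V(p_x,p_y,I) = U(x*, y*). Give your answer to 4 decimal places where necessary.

V = 17.0238

Let x' = x−2, y' = y−20. MRS = (1/5)·y'/x' = p_x/p_y.
Substituting into the budget: x* = 2 + 1/6·(I − 2·p_x − 20·p_y)/p_x, and y* = 20 + 5/6·(…)/p_y.
Discretionary income = 176 − 2·2.54 − 20·3.8 = 94.92; x* = 2 + 1/6·94.92/2.54 = 8.2283; y* = 20 + 5/6·94.92/3.8 = 40.8158.
Utility at the optimum: U(8.2283, 40.8158) = 17.0238.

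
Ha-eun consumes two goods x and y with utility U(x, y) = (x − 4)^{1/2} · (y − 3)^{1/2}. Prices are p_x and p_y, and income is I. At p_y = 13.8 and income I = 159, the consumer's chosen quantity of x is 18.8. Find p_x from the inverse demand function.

p_x = 3.5

This is Cobb-Douglas in (x−4, y−3): tangency gives 0.5·p_y·(y−3) = 0.5·p_x·(x−4).
Substituting into the budget: x* = 4 + 0.5·(I − 4·p_x − 3·p_y)/p_x, and y* = 3 + 0.5·(…)/p_y.
Set x* = 18.8 in the demand function and solve for p_x: p_x = 3.5.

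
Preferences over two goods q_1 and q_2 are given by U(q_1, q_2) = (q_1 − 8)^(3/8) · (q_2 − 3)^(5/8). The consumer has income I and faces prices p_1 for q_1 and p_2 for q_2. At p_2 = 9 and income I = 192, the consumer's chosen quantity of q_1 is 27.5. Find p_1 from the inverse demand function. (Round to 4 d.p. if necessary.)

p_1 = 2.75

MRS = (3/5)·(q_2−3)/(q_1−8). Tangency with p_1/p_2 gives q_2−3 = (5/3)·(p_1/p_2)·(q_1−8).
Substituting into the budget: q_1* = 8 + 0.375·(I − 8·p_1 − 3·p_2)/p_1, and q_2* = 3 + 0.625·(…)/p_2.
Set q_1* = 27.5 in the demand function and solve for p_1: p_1 = 2.75.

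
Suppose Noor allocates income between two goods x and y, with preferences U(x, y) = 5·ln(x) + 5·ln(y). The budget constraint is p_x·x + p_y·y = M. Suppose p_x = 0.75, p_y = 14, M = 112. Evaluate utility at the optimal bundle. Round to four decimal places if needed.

V = 28.4966

Tangency: MRS = y/x = p_x/p_y.
Rearranging, p_y·y = p_x·x. Substituting into the budget gives p_x·x·(1 + 1) = M.
Demand: x*(p_x,p_y,M) = 0.5·M/p_x and y* = 0.5·M/p_y.
At p_x=0.75, p_y=14, M=112: x* = 0.5·112/0.75 = 74.6667, y* = 4.
Utility at the optimum: U(74.6667, 4) = 28.4966.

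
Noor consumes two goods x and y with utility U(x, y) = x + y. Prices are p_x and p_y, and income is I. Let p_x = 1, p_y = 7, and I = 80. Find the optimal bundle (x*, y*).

x gives more utility per dollar, so spend all income on x: x* = I/p_x, y* = 0.
Numerically: x* = 80, y* = 0.

x* = 80, y* = 0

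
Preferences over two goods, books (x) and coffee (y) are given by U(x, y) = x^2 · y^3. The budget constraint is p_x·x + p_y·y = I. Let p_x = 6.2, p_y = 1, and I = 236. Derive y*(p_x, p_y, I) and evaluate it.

y* = 141.6

Tangency: MRS = (2/3)·y/x = p_x/p_y.
So 2·p_y·y = 3·p_x·x; combined with the budget, a share 0.4 of income goes to x.
Demand: x*(p_x,p_y,I) = 0.4·I/p_x and y* = 0.6·I/p_y.
At p_x=6.2, p_y=1, I=236: y* = 0.6·236/1 = 141.6.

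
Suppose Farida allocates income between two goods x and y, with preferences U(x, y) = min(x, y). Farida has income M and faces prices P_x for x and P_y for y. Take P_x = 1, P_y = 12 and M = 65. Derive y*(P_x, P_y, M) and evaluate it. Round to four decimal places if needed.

Demand: x*(P_x,P_y,M) = M/(P_x + P_y), y* = M/(P_x + P_y).
Here 1 + 12 = 13, giving y* = 5.

y* = 5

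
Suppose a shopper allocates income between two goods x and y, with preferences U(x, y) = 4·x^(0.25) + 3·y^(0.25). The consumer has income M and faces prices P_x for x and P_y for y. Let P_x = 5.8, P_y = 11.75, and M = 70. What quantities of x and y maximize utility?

MRS = MU_x/MU_y = (4/3)·(y/x)^(0.75). Set equal to P_x/P_y.
Solve for the ratio: y/x = [(3/4)·P_x/P_y]^(4/3).
Substitute y = (y/x)·x into the budget: x* = M/(P_x + P_y·(y/x)).
Numerically y/x = 0.265829, so x* = 70/(5.8 + 11.75·0.265829) = 7.8445 and y* = 0.265829·7.8445 = 2.0853.

x* = 7.8445, y* = 2.0853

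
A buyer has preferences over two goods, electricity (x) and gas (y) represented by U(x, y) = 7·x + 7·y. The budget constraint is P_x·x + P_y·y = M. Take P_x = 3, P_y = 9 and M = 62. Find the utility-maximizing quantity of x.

x* = 20.6667

x gives more utility per dollar, so spend all income on x: x* = M/P_x, y* = 0.
Numerically: x* = 20.6667, y* = 0.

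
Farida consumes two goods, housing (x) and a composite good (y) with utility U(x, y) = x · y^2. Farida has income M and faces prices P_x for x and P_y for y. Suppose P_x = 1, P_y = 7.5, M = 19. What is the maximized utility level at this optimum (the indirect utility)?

The MRS is (1/2)·y/x. Set MRS = P_x/P_y.
Rearranging, P_y·y = 2·P_x·x. Substituting into the budget gives P_x·x·(1 + 2) = M.
Demand: x*(P_x,P_y,M) = 1/3·M/P_x and y* = 2/3·M/P_y.
At P_x=1, P_y=7.5, M=19: x* = 1/3·19/1 = 6.3333, y* = 1.6889.
Utility at the optimum: U(6.3333, 1.6889) = 18.0649.

V = 18.0649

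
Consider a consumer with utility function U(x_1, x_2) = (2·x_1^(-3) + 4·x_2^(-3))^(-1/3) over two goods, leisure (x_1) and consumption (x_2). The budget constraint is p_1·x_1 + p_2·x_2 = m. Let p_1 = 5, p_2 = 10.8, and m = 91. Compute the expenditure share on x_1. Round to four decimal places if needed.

From the CES first-order condition, (1/2)·(x_2/x_1)^(4) = p_1/p_2.
Solve for the ratio: x_2/x_1 = [2·p_1/p_2]^(0.25).
With the ratio pinned down, the budget gives x_1* = m/(p_1 + p_2·(x_2/x_1)) and x_2* = (x_2/x_1)·x_1*.
Numerically x_2/x_1 = 0.980944, so x_1* = 91/(5 + 10.8·0.980944) = 5.8355 and x_2* = 0.980944·5.8355 = 5.7243.
Expenditure on x_1: 5·5.8355 = 29.1775; share = 0.3206.

share on x_1 = 0.3206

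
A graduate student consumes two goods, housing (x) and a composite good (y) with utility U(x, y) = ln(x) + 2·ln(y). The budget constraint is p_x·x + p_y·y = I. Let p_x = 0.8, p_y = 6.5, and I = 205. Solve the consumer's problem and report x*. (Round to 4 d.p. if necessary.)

The MRS is (1/2)·y/x. Set MRS = p_x/p_y.
So p_y·y = 2·p_x·x; combined with the budget, a share 1/3 of income goes to x.
Demand: x*(p_x,p_y,I) = 1/3·I/p_x and y* = 2/3·I/p_y.
At p_x=0.8, p_y=6.5, I=205: x* = 1/3·205/0.8 = 85.4167.

x* = 85.4167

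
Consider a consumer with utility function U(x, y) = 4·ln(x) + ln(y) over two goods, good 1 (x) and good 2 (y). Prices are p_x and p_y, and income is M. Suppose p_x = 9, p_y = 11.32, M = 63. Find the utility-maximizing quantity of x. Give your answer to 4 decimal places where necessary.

The MRS is 4·y/x. Set MRS = p_x/p_y.
So 4·p_y·y = p_x·x; combined with the budget, a share 0.8 of income goes to x.
Demand: x*(p_x,p_y,M) = 0.8·M/p_x and y* = 0.2·M/p_y.
At p_x=9, p_y=11.32, M=63: x* = 0.8·63/9 = 5.6.

x* = 5.6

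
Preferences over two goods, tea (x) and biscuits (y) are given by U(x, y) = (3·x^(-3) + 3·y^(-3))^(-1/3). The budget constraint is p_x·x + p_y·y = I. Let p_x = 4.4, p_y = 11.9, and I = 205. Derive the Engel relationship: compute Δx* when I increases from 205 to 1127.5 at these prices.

MU_x ∝ 3·x^(-4), MU_y ∝ 3·y^(-4), so MRS = (y/x)^(4) = p_x/p_y.
Solve for the ratio: y/x = [p_x/p_y]^(0.25).
Substitute y = (y/x)·x into the budget: x* = I/(p_x + p_y·(y/x)).
Numerically y/x = 0.779788, so x* = 205/(4.4 + 11.9·0.779788) = 14.986.
At I' = 1127.5: x* = 82.4228. Change: 82.4228 − 14.986 = 67.4368.

Δx* = 67.4368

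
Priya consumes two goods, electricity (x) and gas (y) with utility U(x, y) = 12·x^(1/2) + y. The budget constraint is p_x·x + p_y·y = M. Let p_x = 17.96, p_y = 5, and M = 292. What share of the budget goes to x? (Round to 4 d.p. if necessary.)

Utility is quasi-linear in y; the FOC for x is 6/√x = p_x/p_y.
Solve: √x = 6·p_y/p_x, so x*(p_x,p_y) = (6·p_y/p_x)², and y* = (M − p_x·x*)/p_y.
Plugging in: x* = (6·5/17.96)² = 2.7902, y* = 48.3777.
Expenditure on x: 17.96·2.7902 = 50.1114; share = 0.1716.

share on x = 0.1716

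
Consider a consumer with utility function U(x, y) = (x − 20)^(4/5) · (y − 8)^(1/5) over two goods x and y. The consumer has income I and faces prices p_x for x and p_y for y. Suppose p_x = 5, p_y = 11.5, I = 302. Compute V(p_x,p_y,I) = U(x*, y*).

V = 11.2916

Let x' = x−20, y' = y−8. MRS = 4·y'/x' = p_x/p_y.
Substituting into the budget: x* = 20 + 0.8·(I − 20·p_x − 8·p_y)/p_x, and y* = 8 + 0.2·(…)/p_y.
Discretionary income = 302 − 20·5 − 8·11.5 = 110; x* = 20 + 0.8·110/5 = 37.6; y* = 8 + 0.2·110/11.5 = 9.913.
Utility at the optimum: U(37.6, 9.913) = 11.2916.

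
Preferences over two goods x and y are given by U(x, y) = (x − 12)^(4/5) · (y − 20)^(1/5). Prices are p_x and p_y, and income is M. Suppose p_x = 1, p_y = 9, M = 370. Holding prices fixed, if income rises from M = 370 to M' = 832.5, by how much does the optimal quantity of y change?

Let x' = x−12, y' = y−20. MRS = 4·y'/x' = p_x/p_y.
After buying the subsistence bundle (12, 20), a share 0.8 of the remaining income goes to x: x* = 12 + 0.8·(M − 12p_x − 20p_y)/p_x.
Discretionary income = 370 − 12·1 − 20·9 = 178; y* = 20 + 0.2·178/9 = 23.9556.
At M' = 832.5: y* = 34.2333. Change: 34.2333 − 23.9556 = 10.2778.

Δy* = 10.2778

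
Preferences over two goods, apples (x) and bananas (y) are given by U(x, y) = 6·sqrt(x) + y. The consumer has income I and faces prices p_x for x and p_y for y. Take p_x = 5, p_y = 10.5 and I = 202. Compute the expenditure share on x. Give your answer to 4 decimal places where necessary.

MU_x = 3/√x, MU_y = 1. Tangency: 3/√x = p_x/p_y.
Thus x* = (3·p_y/p_x)² — independent of I — with the rest of income spent on y.
Plugging in: x* = (3·10.5/5)² = 39.69, y* = 0.3381.
Expenditure on x: 5·39.69 = 198.45; share = 0.9824.

share on x = 0.9824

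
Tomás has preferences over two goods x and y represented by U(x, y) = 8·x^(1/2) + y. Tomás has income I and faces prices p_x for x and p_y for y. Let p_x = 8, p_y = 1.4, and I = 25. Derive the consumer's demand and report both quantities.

Utility is quasi-linear in y; the FOC for x is 4/√x = p_x/p_y.
Solve: √x = 4·p_y/p_x, so x*(p_x,p_y) = (4·p_y/p_x)², and y* = (I − p_x·x*)/p_y.
Plugging in: x* = (4·1.4/8)² = 0.49, y* = 15.0571.

x* = 0.49, y* = 15.0571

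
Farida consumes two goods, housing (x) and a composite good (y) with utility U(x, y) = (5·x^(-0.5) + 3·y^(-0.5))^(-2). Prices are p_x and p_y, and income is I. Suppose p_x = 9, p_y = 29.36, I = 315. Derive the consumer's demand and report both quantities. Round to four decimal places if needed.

MRS = MU_x/MU_y = (5/3)·(y/x)^(1.5). Set equal to p_x/p_y.
Hence y/x = ((3/5)·p_x/p_y)^(1/(1.5)), i.e. raised to the 2/3 power.
With the ratio pinned down, the budget gives x* = I/(p_x + p_y·(y/x)) and y* = (y/x)·x*.
Numerically y/x = 0.323414, so x* = 315/(9 + 29.36·0.323414) = 17.0312 and y* = 0.323414·17.0312 = 5.5081.

x* = 17.0312, y* = 5.5081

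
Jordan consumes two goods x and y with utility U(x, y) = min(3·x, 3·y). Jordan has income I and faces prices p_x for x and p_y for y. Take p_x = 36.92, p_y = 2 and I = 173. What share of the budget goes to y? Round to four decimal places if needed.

Leontief preferences: the optimum is at the kink where x/3 = y/3, i.e. y = x.
Budget: p_x·x + p_y·x = I, so (3·p_x + 3·p_y)·x = 3·I.
Demand: x*(p_x,p_y,I) = 3·I/(3·p_x + 3·p_y), y* = 3·I/(3·p_x + 3·p_y).
Here 3·36.92 + 3·2 = 116.76, giving x* = 4.445 and y* = 4.445.
Expenditure on y: 2·4.445 = 8.89; share = 0.0514.

share on y = 0.0514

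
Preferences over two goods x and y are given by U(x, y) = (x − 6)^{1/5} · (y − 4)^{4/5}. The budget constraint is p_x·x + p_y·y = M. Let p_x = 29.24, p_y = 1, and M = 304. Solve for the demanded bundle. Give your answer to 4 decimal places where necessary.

After buying the subsistence bundle (6, 4), a share 0.2 of the remaining income goes to x: x* = 6 + 0.2·(M − 6p_x − 4p_y)/p_x.
Discretionary income = 304 − 6·29.24 − 4·1 = 124.56; x* = 6 + 0.2·124.56/29.24 = 6.852; y* = 4 + 0.8·124.56/1 = 103.648.

x* = 6.852, y* = 103.648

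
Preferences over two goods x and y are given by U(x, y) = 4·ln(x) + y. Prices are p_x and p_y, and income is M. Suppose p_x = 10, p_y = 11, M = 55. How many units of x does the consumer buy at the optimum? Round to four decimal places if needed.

x* = 4.4

At the given prices: x* = 4·11/10 = 4.4.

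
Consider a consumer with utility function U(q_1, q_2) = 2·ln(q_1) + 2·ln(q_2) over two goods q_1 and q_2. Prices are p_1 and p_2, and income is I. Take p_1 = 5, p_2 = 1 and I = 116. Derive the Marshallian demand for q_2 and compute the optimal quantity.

q_2* = 58

MU_q_1/MU_q_2 = (2·q_2)/(2·q_1); tangency sets this equal to p_1/p_2.
So 2·p_2·q_2 = 2·p_1·q_1; combined with the budget, a share 0.5 of income goes to q_1.
Demand: q_1*(p_1,p_2,I) = 0.5·I/p_1 and q_2* = 0.5·I/p_2.
At p_1=5, p_2=1, I=116: q_2* = 0.5·116/1 = 58.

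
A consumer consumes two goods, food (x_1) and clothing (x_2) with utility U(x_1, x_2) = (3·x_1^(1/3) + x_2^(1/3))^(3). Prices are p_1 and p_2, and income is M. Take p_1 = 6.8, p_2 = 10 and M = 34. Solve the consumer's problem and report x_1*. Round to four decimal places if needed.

MRS = MU_x_1/MU_x_2 = 3·(x_2/x_1)^(2/3). Set equal to p_1/p_2.
Hence x_2/x_1 = ((1/3)·p_1/p_2)^(1/(2/3)), i.e. raised to the 1.5 power.
Substitute x_2 = (x_2/x_1)·x_1 into the budget: x_1* = M/(p_1 + p_2·(x_2/x_1)).
Numerically x_2/x_1 = 0.107915, so x_1* = 34/(6.8 + 10·0.107915) = 4.3152.

x_1* = 4.3152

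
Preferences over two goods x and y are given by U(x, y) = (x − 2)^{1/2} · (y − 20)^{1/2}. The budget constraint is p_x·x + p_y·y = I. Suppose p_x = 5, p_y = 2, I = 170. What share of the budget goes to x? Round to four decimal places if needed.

share on x = 0.4118

Discretionary income = 170 − 2·5 − 20·2 = 120; x* = 2 + 0.5·120/5 = 14; y* = 20 + 0.5·120/2 = 50.
Expenditure on x: 5·14 = 70; share = 0.4118.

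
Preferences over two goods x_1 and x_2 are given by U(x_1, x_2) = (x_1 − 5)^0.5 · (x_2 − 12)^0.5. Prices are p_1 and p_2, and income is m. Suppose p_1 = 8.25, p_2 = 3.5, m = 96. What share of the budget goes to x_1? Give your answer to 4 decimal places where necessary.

share on x_1 = 0.4961

MRS = (x_2−12)/(x_1−5). Tangency with p_1/p_2 gives x_2−12 = (p_1/p_2)·(x_1−5).
After buying the subsistence bundle (5, 12), a share 0.5 of the remaining income goes to x_1: x_1* = 5 + 0.5·(m − 5p_1 − 12p_2)/p_1.
Discretionary income = 96 − 5·8.25 − 12·3.5 = 12.75; x_1* = 5 + 0.5·12.75/8.25 = 5.7727; x_2* = 12 + 0.5·12.75/3.5 = 13.8214.
Expenditure on x_1: 8.25·5.7727 = 47.625; share = 0.4961.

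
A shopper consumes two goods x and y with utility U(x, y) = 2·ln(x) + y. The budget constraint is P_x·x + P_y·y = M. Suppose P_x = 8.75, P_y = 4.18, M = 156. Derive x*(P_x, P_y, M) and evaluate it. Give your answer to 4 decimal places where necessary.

x* = 0.9554

Set MRS = P_x/P_y: (2/x)/1 = P_x/P_y.
So x*(P_x,P_y) = 2·P_y/P_x, independent of income; and y* = (M − 2·P_y)/P_y.
At the given prices: x* = 2·4.18/8.75 = 0.9554.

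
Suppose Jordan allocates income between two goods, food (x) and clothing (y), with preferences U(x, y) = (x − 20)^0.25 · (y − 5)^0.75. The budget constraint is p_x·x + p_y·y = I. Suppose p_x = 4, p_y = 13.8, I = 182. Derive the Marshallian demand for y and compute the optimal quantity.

y* = 6.7935

MRS = (1/3)·(y−5)/(x−20). Tangency with p_x/p_y gives y−5 = 3·(p_x/p_y)·(x−20).
After buying the subsistence bundle (20, 5), a share 0.25 of the remaining income goes to x: x* = 20 + 0.25·(I − 20p_x − 5p_y)/p_x.
Discretionary income = 182 − 20·4 − 5·13.8 = 33; y* = 5 + 0.75·33/13.8 = 6.7935.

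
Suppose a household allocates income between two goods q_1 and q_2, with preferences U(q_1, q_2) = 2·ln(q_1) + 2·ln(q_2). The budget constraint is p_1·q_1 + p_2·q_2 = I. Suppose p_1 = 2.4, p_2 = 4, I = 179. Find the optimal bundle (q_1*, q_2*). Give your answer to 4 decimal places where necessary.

q_1* = 37.2917, q_2* = 22.375

MU_q_1/MU_q_2 = (2·q_2)/(2·q_1); tangency sets this equal to p_1/p_2.
Rearranging, p_2·q_2 = p_1·q_1. Substituting into the budget gives p_1·q_1·(1 + 1) = I.
Demand: q_1*(p_1,p_2,I) = 0.5·I/p_1 and q_2* = 0.5·I/p_2.
At p_1=2.4, p_2=4, I=179: q_1* = 0.5·179/2.4 = 37.2917, q_2* = 22.375.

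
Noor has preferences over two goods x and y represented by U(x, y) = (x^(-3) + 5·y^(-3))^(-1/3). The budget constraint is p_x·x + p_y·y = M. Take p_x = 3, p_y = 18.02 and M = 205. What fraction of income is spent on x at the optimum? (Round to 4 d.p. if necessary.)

share on x = 0.1484

MU_x ∝ x^(-4), MU_y ∝ 5·y^(-4), so MRS = (1/5)·(y/x)^(4) = p_x/p_y.
Solve for the ratio: y/x = [5·p_x/p_y]^(0.25).
With the ratio pinned down, the budget gives x* = M/(p_x + p_y·(y/x)) and y* = (y/x)·x*.
Numerically y/x = 0.955178, so x* = 205/(3 + 18.02·0.955178) = 10.1423 and y* = 0.955178·10.1423 = 9.6877.
Expenditure on x: 3·10.1423 = 30.427; share = 0.1484.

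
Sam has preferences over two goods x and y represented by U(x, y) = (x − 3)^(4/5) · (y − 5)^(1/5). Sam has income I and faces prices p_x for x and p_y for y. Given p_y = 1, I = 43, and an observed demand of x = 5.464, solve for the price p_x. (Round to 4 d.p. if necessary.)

This is Cobb-Douglas in (x−3, y−5): tangency gives 0.8·p_y·(y−5) = 0.2·p_x·(x−3).
Substituting into the budget: x* = 3 + 0.8·(I − 3·p_x − 5·p_y)/p_x, and y* = 5 + 0.2·(…)/p_y.
Set x* = 5.464 in the demand function and solve for p_x: p_x = 6.25.

p_x = 6.25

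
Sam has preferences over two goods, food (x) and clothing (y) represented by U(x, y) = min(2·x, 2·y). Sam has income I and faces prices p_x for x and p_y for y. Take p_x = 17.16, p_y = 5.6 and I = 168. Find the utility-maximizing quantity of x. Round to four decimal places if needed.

Leontief preferences: the optimum is at the kink where x/2 = y/2, i.e. y = x.
Budget: p_x·x + p_y·x = I, so (2·p_x + 2·p_y)·x = 2·I.
Demand: x*(p_x,p_y,I) = 2·I/(2·p_x + 2·p_y), y* = 2·I/(2·p_x + 2·p_y).
Here 2·17.16 + 2·5.6 = 45.52, giving x* = 7.3814.

x* = 7.3814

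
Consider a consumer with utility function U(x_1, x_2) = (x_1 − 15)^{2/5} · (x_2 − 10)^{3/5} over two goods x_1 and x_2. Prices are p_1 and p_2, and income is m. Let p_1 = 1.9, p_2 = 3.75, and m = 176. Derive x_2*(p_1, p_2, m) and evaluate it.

x_2* = 27.6

This is Cobb-Douglas in (x_1−15, x_2−10): tangency gives 0.4·p_2·(x_2−10) = 0.6·p_1·(x_1−15).
Substituting into the budget: x_1* = 15 + 0.4·(m − 15·p_1 − 10·p_2)/p_1, and x_2* = 10 + 0.6·(…)/p_2.
Discretionary income = 176 − 15·1.9 − 10·3.75 = 110; x_2* = 10 + 0.6·110/3.75 = 27.6.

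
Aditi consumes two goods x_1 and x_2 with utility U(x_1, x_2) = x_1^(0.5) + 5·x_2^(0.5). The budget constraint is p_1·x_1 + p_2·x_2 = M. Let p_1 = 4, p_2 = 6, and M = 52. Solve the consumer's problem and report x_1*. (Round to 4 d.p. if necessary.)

x_1* = 0.7358

From the CES first-order condition, (1/5)·(x_2/x_1)^(0.5) = p_1/p_2.
Hence x_2/x_1 = (5·p_1/p_2)^(1/(0.5)), i.e. raised to the 2 power.
Substitute x_2 = (x_2/x_1)·x_1 into the budget: x_1* = M/(p_1 + p_2·(x_2/x_1)).
Numerically x_2/x_1 = 11.111111, so x_1* = 52/(4 + 6·11.111111) = 0.7358.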